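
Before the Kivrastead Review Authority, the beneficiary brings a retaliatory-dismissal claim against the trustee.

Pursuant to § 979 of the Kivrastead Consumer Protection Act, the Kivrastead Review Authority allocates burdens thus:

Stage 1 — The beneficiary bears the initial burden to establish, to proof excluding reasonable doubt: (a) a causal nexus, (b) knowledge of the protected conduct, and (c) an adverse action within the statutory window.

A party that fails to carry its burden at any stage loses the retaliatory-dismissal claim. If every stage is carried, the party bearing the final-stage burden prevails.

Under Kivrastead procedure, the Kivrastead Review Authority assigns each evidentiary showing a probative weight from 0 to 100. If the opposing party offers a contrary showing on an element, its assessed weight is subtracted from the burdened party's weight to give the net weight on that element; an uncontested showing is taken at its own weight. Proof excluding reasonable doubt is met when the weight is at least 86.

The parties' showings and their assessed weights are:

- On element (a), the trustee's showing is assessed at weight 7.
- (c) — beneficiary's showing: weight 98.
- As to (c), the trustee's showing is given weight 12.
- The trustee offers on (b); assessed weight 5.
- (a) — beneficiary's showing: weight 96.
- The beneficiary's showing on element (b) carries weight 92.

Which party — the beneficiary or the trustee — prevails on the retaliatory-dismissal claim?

Stage 1 — burden on beneficiary; standard: proof excluding reasonable doubt (weight is at least 86).
    (a): 96 − 7 = 89 ≥ 86 [met]
    (b): 92 − 5 = 87 ≥ 86 [met]
    (c): 98 − 12 = 86 ≥ 86 [met]
  All elements met at the final stage.
All stages carried — the beneficiary prevails.

beneficiary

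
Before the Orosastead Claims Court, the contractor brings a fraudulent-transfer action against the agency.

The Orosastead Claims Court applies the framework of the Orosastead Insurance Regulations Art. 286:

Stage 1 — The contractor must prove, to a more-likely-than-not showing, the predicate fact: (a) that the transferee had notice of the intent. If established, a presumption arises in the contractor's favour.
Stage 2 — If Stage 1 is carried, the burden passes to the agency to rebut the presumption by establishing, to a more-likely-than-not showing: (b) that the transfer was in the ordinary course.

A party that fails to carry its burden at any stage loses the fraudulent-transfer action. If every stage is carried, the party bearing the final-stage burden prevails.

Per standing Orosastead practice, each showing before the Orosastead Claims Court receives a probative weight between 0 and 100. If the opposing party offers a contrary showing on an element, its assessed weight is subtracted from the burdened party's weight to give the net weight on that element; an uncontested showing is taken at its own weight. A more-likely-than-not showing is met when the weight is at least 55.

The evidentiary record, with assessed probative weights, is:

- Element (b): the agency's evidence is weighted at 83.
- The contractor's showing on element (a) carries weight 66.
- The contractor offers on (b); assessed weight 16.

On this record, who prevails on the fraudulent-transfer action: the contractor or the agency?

agency

Stage 1 — burden on contractor; standard: a more-likely-than-not showing (weight is at least 55).
    (a): 66 ≥ 55 [met]
  All elements met. The burden passes to the agency.
Stage 2 — burden on agency; standard: a more-likely-than-not showing (weight is at least 55).
    (b): 83 − 16 = 67 ≥ 55 [met]
  All elements met at the final stage.
Every stage carried; the agency prevails.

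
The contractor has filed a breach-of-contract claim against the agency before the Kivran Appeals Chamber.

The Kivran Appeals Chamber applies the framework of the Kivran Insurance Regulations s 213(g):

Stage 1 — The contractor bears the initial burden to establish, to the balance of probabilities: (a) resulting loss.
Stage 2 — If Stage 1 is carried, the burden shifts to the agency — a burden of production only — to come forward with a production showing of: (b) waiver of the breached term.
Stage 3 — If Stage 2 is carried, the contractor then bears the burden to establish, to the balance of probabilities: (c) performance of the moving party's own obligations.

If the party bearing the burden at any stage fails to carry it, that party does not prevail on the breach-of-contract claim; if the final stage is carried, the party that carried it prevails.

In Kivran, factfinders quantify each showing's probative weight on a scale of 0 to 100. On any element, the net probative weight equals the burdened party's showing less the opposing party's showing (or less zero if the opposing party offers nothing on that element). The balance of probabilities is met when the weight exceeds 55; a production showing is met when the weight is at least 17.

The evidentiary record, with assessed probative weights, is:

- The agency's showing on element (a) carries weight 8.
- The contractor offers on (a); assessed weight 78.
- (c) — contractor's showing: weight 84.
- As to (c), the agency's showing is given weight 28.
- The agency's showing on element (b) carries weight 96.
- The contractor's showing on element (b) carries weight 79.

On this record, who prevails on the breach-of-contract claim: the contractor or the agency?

At Stage 1 the contractor must meet the balance of probabilities (weight exceeds 55): on (a) the weight is 78 less the opposing 8 gives net 70, > 55, so (a) meets the standard.
  Stage 1 is satisfied; the onus moves to the agency.
At Stage 2 the agency must meet a production showing (weight is at least 17): on (b) the weight is 96 less the opposing 79 gives net 17, which does reach 17, so (b) meets the standard.
  All elements met. The burden passes to the contractor.
At Stage 3 the contractor must meet the balance of probabilities (weight exceeds 55): on (c) the weight is 84 less the opposing 28 gives net 56, > 55, so (c) meets the standard.
  The contractor carries the last stage.
Every stage carried; the contractor prevails.

contractor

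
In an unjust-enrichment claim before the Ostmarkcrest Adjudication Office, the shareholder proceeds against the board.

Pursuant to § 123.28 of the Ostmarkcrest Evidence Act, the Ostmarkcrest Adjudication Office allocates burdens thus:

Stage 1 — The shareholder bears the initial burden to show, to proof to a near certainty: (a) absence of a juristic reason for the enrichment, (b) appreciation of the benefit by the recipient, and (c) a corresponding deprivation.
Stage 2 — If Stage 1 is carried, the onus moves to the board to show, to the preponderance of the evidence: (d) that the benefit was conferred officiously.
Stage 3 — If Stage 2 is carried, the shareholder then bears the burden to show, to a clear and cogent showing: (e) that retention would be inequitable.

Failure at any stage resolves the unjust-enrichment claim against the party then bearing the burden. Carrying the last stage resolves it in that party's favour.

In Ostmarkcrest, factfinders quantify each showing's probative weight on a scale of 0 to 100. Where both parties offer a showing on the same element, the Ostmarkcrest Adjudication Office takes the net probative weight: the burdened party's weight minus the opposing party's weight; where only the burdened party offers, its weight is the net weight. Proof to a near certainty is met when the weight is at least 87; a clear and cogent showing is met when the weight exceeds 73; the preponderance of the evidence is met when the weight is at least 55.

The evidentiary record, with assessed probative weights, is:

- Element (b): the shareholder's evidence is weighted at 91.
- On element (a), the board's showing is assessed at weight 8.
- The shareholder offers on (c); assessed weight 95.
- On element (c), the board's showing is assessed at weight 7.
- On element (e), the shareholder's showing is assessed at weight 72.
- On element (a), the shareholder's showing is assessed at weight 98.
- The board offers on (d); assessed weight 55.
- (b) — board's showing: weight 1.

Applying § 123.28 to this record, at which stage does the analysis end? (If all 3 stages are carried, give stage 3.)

stage 3

Stage 1 — burden on shareholder; standard: proof to a near certainty (weight is at least 87).
    (a): 98 − 8 = 90 ≥ 87 [met]
    (b): 91 − 1 = 90 ≥ 87 [met]
    (c): 95 − 7 = 88 ≥ 87 [met]
  The shareholder carries Stage 1; the board now bears the burden.
Stage 2 — burden on board; standard: the preponderance of the evidence (weight is at least 55).
    (d): 55 ≥ 55 [met]
  All elements met. The burden passes to the shareholder.
Stage 3 — burden on shareholder; standard: a clear and cogent showing (weight exceeds 73).
    (e): 72 ≤ 73 [not met]
  The shareholder does not carry Stage 3.
So the board prevails.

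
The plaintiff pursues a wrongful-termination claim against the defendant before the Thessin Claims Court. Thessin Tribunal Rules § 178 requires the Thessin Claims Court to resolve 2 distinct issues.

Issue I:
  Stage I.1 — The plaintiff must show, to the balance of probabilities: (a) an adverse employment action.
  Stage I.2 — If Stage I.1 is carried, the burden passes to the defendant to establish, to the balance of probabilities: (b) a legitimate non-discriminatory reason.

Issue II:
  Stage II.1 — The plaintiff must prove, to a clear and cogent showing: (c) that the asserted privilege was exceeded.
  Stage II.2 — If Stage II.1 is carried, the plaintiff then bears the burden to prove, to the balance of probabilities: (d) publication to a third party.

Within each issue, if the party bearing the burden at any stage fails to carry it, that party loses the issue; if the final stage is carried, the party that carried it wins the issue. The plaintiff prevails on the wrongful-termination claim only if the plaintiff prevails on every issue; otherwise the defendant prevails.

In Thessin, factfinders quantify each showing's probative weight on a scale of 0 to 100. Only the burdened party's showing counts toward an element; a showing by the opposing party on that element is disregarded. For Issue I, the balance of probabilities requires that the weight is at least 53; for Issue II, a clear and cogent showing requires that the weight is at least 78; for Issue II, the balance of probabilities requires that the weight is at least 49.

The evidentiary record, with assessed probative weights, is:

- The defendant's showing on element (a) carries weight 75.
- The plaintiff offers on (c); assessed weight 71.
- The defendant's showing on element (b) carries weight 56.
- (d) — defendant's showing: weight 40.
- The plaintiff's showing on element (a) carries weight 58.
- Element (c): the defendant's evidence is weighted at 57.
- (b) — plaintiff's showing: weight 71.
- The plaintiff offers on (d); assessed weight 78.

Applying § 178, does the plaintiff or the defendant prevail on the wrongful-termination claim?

defendant

— Issue I —
Stage I.1 (plaintiff, the balance of probabilities, weight is at least 53): (a) 58 (defendant's 75 disregarded) ≥ 53 — meets.
  Stage I.1 is satisfied; the onus moves to the defendant.
Stage I.2 (defendant, the balance of probabilities, weight is at least 53): (b) 56 (plaintiff's 71 disregarded) ≥ 53 — meets.
  All elements met at the final stage.
With every stage satisfied, the defendant prevails on this issue.
— Issue II —
At Stage II.1 the plaintiff must meet a clear and cogent showing (weight is at least 78): on (c) the weight is 71 (the defendant's 57 is given no effect), < 78, so (c) does not meet the standard.
  Not every element is met, so the plaintiff fails to carry Stage II.1.
So the defendant prevails on this issue.
Per-issue: Issue I → defendant; Issue II → defendant. The plaintiff must prevail on every issue; overall, the defendant prevails.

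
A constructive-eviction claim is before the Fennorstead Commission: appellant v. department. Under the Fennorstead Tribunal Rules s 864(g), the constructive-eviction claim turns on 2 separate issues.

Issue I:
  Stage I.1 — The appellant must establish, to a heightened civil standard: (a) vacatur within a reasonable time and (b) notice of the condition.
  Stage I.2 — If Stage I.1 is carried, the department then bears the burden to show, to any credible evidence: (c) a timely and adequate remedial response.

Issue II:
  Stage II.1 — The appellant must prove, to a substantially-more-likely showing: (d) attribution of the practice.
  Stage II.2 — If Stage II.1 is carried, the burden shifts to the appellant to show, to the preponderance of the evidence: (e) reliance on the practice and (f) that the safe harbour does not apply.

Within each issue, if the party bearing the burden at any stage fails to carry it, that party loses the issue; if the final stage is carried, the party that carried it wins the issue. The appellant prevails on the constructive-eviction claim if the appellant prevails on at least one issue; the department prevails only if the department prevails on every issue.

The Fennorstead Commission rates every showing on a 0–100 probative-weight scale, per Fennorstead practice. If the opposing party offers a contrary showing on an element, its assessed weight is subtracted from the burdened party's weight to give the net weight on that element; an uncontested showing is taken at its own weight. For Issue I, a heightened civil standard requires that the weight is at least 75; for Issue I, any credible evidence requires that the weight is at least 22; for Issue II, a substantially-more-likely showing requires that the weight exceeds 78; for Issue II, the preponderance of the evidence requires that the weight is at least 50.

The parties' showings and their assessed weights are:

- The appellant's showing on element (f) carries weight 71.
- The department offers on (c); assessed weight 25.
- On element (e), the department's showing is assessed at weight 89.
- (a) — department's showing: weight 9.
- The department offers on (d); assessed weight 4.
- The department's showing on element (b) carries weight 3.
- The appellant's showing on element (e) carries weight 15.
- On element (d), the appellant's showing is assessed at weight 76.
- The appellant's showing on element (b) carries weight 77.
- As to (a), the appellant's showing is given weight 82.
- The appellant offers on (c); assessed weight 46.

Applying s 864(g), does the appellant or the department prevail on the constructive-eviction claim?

— Issue I —
Stage I.1 (appellant, a heightened civil standard, weight is at least 75): (a) net 82−9=73 < 75 — fails; (b) net 77−3=74 < 75 — fails.
  Stage I.1 not carried; the appellant fails its burden.
So the department prevails on this issue.
— Issue II —
Stage II.1 (appellant, a substantially-more-likely showing, weight exceeds 78): (d) net 76−4=72 ≤ 78 — fails.
  The appellant does not carry Stage II.1.
So the department prevails on this issue.
Per-issue: Issue I → department; Issue II → department. The appellant must prevail on at least one issue; overall, the department prevails.

department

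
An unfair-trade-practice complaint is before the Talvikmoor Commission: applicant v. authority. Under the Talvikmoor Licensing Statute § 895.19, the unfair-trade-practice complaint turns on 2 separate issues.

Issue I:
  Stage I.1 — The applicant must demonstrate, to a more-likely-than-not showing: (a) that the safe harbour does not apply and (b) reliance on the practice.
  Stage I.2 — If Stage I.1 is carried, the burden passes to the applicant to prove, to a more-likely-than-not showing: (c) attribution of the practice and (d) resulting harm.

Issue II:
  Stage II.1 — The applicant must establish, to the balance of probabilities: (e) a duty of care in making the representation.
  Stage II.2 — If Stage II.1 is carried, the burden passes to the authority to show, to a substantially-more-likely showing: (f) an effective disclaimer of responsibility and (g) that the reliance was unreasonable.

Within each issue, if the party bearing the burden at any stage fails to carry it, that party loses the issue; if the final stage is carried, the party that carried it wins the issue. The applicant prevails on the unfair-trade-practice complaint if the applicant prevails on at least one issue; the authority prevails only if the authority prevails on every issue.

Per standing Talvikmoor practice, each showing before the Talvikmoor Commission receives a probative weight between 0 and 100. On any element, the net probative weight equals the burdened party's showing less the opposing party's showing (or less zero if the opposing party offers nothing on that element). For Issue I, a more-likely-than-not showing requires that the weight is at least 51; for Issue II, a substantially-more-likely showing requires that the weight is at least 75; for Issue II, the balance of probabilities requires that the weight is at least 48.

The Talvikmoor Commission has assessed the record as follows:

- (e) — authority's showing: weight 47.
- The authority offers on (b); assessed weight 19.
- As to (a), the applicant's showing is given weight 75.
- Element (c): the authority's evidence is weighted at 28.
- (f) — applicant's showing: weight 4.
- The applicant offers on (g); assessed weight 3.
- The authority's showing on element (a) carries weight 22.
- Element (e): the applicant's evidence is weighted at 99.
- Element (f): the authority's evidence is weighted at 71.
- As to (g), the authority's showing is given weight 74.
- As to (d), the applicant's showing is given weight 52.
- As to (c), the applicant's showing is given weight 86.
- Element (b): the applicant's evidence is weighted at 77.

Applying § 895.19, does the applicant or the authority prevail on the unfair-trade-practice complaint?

— Issue I —
Stage I.1 (applicant, a more-likely-than-not showing, weight is at least 51): (a) net 75−22=53 ≥ 51 — meets; (b) net 77−19=58 ≥ 51 — meets.
  Stage I.1 carried; the burden remains with the applicant.
Stage I.2 (applicant, a more-likely-than-not showing, weight is at least 51): (c) net 86−28=58 ≥ 51 — meets; (d) 52 ≥ 51 — meets.
  All elements met at the final stage.
Every stage carried; the applicant prevails on this issue.
— Issue II —
Stage II.1 — burden on applicant; standard: the balance of probabilities (weight is at least 48).
    (e): 99 − 47 = 52 ≥ 48 [met]
  All elements met. The burden passes to the authority.
Stage II.2 — burden on authority; standard: a substantially-more-likely showing (weight is at least 75).
    (f): 71 − 4 = 67 < 75 [not met]
    (g): 74 − 3 = 71 < 75 [not met]
  Stage II.2 not carried; the authority fails its burden.
So the applicant prevails on this issue.
Per-issue: Issue I → applicant; Issue II → applicant. The applicant must prevail on at least one issue; overall, the applicant prevails.

applicant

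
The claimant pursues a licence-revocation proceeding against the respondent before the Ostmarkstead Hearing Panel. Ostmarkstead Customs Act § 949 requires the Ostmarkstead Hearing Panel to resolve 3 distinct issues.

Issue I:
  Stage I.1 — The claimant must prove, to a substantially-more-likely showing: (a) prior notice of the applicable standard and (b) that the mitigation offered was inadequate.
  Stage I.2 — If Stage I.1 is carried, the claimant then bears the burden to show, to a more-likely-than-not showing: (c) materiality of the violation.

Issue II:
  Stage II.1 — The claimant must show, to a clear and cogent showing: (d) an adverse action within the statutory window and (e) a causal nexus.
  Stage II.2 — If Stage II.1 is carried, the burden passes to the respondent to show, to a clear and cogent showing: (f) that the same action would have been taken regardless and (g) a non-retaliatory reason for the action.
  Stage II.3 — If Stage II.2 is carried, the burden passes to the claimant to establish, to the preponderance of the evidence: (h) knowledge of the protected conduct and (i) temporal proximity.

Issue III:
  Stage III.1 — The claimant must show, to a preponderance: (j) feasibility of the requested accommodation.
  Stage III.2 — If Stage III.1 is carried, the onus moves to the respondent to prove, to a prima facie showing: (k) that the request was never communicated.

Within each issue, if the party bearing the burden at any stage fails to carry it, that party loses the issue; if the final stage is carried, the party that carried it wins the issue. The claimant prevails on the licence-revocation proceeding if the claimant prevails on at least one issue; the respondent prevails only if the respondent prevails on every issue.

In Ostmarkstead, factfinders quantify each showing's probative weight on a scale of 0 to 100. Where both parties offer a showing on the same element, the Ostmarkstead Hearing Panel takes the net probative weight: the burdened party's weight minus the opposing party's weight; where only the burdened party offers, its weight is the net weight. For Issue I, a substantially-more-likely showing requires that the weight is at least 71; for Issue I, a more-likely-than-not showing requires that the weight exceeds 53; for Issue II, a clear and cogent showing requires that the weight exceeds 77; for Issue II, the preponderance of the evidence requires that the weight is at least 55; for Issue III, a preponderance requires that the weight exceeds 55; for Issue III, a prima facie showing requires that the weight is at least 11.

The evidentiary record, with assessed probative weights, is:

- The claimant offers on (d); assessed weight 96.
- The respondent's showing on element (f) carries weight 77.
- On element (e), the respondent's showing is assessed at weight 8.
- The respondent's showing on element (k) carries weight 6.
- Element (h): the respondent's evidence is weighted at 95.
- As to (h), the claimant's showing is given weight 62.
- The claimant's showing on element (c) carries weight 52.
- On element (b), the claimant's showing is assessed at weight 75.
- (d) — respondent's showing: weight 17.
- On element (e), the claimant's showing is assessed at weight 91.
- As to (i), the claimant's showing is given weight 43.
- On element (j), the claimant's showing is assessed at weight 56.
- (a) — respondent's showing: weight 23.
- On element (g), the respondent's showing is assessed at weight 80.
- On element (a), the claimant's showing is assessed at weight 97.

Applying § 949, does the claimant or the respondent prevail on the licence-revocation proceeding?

— Issue I —
Stage I.1 (claimant, a substantially-more-likely showing, weight is at least 71): (a) net 97−23=74 ≥ 71 — meets; (b) 75 ≥ 71 — meets.
  Stage I.1 carried; the burden remains with the claimant.
Stage I.2 (claimant, a more-likely-than-not showing, weight exceeds 53): (c) 52 ≤ 53 — fails.
  Stage I.2 not carried; the claimant fails its burden.
So the respondent prevails on this issue.
— Issue II —
At Stage II.1 the claimant must meet a clear and cogent showing (weight exceeds 77): on (d) the weight is 96 less the opposing 17 gives net 79, which does exceed 77, so (d) meets the standard; on (e) the weight is 91 less the opposing 8 gives net 83, which does exceed 77, so (e) meets the standard.
  All elements met. The burden passes to the respondent.
At Stage II.2 the respondent must meet a clear and cogent showing (weight exceeds 77): on (f) the weight is 77, ≤ 77, so (f) does not meet the standard; on (g) the weight is 80, which does exceed 77, so (g) meets the standard.
  The respondent does not carry Stage II.2.
The analysis ends at Stage II.2; the claimant prevails on this issue.
— Issue III —
At Stage III.1 the claimant must meet a preponderance (weight exceeds 55): on (j) the weight is 56, which does exceed 55, so (j) meets the standard.
  The claimant carries Stage III.1; the respondent now bears the burden.
At Stage III.2 the respondent must meet a prima facie showing (weight is at least 11): on (k) the weight is 6, < 11, so (k) does not meet the standard.
  Stage III.2 not carried; the respondent fails its burden.
The claimant prevails on this issue.
Per-issue: Issue I → respondent; Issue II → claimant; Issue III → claimant. The claimant must prevail on at least one issue; overall, the claimant prevails.

claimant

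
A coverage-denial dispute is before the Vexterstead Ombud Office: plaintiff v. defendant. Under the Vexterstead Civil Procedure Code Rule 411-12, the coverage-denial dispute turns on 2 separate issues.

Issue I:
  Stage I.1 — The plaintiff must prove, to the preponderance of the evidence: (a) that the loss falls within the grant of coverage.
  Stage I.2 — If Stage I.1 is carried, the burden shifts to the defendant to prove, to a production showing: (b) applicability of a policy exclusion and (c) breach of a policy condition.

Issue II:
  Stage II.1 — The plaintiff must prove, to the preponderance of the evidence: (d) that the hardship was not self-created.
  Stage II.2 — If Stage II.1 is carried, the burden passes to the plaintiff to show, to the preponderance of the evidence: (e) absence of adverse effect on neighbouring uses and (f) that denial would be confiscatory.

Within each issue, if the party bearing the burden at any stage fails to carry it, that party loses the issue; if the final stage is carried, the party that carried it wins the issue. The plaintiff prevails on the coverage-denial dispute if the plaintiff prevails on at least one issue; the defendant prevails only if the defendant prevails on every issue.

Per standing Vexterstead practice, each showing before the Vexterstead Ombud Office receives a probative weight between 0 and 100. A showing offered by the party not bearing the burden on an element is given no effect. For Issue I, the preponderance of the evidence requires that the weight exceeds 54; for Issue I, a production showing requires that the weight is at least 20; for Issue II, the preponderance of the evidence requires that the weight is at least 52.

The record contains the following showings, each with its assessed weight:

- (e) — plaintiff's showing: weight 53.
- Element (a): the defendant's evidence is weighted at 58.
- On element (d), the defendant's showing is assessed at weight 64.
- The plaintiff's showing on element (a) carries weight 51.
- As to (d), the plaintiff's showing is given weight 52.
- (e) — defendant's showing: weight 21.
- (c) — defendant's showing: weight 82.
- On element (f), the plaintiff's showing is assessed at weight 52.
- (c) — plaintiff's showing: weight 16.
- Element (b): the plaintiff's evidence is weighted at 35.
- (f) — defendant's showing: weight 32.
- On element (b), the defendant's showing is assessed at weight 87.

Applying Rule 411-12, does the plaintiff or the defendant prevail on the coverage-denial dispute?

plaintiff

— Issue I —
Stage I.1 — burden on plaintiff; standard: the preponderance of the evidence (weight exceeds 54).
    (a): 51 (defendant's 58 disregarded) ≤ 54 [not met]
  Not every element is met, so the plaintiff fails to carry Stage I.1.
The defendant prevails on this issue.
— Issue II —
Stage II.1 (plaintiff, the preponderance of the evidence, weight is at least 52): (d) 52 (defendant's 64 disregarded) ≥ 52 — meets.
  Stage II.1 is satisfied; the plaintiff continues to bear the burden.
Stage II.2 (plaintiff, the preponderance of the evidence, weight is at least 52): (e) 53 (defendant's 21 disregarded) ≥ 52 — meets; (f) 52 (defendant's 32 disregarded) ≥ 52 — meets.
  The plaintiff carries the last stage.
Every stage carried; the plaintiff prevails on this issue.
Per-issue: Issue I → defendant; Issue II → plaintiff. The plaintiff must prevail on at least one issue; overall, the plaintiff prevails.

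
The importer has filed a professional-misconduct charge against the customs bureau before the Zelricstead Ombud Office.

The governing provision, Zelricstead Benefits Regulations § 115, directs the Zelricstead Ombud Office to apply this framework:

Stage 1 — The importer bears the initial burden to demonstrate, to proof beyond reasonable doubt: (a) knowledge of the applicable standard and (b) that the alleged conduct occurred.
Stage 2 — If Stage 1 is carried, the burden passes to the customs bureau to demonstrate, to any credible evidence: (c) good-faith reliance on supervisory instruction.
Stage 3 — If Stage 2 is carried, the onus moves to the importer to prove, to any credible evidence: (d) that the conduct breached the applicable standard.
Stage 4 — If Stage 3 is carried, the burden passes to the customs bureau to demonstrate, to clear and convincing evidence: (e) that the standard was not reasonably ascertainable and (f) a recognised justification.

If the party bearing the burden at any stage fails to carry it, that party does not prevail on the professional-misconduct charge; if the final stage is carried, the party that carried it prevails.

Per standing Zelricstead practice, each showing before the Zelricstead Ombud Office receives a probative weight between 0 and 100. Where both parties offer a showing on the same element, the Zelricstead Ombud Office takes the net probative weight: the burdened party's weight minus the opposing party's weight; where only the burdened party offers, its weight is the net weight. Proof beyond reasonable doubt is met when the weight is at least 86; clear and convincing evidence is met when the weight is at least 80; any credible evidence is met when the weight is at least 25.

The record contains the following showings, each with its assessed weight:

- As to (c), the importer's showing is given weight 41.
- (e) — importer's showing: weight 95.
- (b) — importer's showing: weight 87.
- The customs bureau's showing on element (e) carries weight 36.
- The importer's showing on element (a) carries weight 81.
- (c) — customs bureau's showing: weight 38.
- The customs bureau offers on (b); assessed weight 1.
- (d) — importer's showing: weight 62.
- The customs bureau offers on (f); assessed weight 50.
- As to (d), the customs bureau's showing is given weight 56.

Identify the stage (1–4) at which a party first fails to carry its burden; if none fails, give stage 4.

stage 1

Stage 1 (importer, proof beyond reasonable doubt, weight is at least 86): (a) 81 < 86 — fails; (b) net 87−1=86 ≥ 86 — meets.
  The importer does not carry Stage 1.
So the customs bureau prevails.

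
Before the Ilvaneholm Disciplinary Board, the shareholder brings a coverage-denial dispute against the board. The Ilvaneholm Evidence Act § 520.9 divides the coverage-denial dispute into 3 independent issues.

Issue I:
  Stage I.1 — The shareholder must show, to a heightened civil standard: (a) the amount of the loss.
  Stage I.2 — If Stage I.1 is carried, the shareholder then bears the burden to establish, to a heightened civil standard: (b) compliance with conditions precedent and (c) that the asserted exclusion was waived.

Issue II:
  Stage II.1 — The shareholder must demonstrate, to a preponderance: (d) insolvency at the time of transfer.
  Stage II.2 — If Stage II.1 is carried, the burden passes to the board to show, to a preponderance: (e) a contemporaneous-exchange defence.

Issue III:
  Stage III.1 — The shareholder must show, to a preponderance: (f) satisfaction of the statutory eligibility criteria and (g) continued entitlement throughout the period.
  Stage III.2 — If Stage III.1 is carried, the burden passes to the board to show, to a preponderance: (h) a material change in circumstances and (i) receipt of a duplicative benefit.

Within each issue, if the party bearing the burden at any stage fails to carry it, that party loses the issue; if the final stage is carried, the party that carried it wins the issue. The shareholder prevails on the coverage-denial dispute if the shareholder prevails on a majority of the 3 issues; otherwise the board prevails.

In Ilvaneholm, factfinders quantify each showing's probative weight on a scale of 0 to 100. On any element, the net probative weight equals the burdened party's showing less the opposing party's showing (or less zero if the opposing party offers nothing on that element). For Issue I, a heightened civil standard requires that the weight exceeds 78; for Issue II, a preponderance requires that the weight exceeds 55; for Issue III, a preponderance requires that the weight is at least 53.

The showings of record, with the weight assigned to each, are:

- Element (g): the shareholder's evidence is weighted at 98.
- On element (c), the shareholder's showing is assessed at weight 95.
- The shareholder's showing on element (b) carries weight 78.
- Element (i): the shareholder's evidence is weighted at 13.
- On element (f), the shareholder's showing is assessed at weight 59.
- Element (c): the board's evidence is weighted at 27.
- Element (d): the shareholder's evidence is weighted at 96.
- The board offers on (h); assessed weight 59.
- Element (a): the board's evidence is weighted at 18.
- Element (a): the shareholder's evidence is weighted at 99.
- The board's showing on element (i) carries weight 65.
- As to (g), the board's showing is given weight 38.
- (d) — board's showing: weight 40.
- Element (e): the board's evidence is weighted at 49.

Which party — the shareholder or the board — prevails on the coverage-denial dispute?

— Issue I —
At Stage I.1 the shareholder must meet a heightened civil standard (weight exceeds 78): on (a) the weight is 99 less the opposing 18 gives net 81, > 78, so (a) meets the standard.
  All elements met. The shareholder retains the burden for Stage I.2.
At Stage I.2 the shareholder must meet a heightened civil standard (weight exceeds 78): on (b) the weight is 78, ≤ 78, so (b) does not meet the standard; on (c) the weight is 95 less the opposing 27 gives net 68, which does not exceed 78, so (c) does not meet the standard.
  Not every element is met, so the shareholder fails to carry Stage I.2.
So the board prevails on this issue.
— Issue II —
Stage II.1 — burden on shareholder; standard: a preponderance (weight exceeds 55).
    (d): 96 − 40 = 56 > 55 [met]
  Stage II.1 carried; the burden shifts to the board.
Stage II.2 — burden on board; standard: a preponderance (weight exceeds 55).
    (e): 49 ≤ 55 [not met]
  Stage II.2 not carried; the board fails its burden.
The analysis ends at Stage II.2; the shareholder prevails on this issue.
— Issue III —
At Stage III.1 the shareholder must meet a preponderance (weight is at least 53): on (f) the weight is 59, ≥ 53, so (f) meets the standard; on (g) the weight is 98 less the opposing 38 gives net 60, ≥ 53, so (g) meets the standard.
  The shareholder carries Stage III.1; the board now bears the burden.
At Stage III.2 the board must meet a preponderance (weight is at least 53): on (h) the weight is 59, which does reach 53, so (h) meets the standard; on (i) the weight is 65 less the opposing 13 gives net 52, which does not reach 53, so (i) does not meet the standard.
  Not every element is met, so the board fails to carry Stage III.2.
The analysis ends at Stage III.2; the shareholder prevails on this issue.
Per-issue: Issue I → board; Issue II → shareholder; Issue III → shareholder. The shareholder must prevail on a majority of issues; overall, the shareholder prevails.

shareholder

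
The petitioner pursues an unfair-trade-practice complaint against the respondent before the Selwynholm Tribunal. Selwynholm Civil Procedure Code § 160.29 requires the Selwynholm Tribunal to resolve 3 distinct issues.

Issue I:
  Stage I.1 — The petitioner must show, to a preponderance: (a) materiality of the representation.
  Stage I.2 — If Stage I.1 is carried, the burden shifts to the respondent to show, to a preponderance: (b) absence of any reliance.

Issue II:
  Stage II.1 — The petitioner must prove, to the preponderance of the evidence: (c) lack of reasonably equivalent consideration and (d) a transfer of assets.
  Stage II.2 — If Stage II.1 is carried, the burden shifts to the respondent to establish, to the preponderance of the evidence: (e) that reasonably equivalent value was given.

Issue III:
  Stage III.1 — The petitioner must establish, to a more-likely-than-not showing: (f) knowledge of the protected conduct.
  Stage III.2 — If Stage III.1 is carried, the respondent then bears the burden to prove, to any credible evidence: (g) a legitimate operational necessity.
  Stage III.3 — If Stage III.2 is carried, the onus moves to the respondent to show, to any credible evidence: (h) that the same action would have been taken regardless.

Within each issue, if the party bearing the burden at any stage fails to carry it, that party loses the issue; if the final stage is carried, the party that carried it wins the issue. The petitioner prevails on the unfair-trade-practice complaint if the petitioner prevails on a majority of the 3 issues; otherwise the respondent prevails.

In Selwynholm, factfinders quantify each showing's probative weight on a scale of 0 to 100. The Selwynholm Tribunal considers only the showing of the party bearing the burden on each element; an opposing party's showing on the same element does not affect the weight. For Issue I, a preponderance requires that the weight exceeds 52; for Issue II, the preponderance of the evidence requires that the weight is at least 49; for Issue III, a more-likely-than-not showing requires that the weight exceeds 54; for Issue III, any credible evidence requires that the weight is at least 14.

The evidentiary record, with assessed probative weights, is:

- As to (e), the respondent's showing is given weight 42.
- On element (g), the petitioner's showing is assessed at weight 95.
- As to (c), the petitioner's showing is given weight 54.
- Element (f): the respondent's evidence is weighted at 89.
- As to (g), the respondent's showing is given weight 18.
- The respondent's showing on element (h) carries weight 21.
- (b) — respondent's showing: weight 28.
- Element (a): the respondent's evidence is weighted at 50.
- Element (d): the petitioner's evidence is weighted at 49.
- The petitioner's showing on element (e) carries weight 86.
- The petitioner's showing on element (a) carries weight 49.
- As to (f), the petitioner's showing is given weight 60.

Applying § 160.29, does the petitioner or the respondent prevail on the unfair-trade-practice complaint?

respondent

— Issue I —
Stage I.1 (petitioner, a preponderance, weight exceeds 52): (a) 49 (respondent's 50 disregarded) ≤ 52 — fails.
  Not every element is met, so the petitioner fails to carry Stage I.1.
The analysis ends at Stage I.1; the respondent prevails on this issue.
— Issue II —
Stage II.1 (petitioner, the preponderance of the evidence, weight is at least 49): (c) 54 ≥ 49 — meets; (d) 49 ≥ 49 — meets.
  Stage II.1 is satisfied; the onus moves to the respondent.
Stage II.2 (respondent, the preponderance of the evidence, weight is at least 49): (e) 42 (petitioner's 86 disregarded) < 49 — fails.
  Stage II.2 not carried; the respondent fails its burden.
The petitioner prevails on this issue.
— Issue III —
Stage III.1 (petitioner, a more-likely-than-not showing, weight exceeds 54): (f) 60 (respondent's 89 disregarded) > 54 — meets.
  All elements met. The burden passes to the respondent.
Stage III.2 (respondent, any credible evidence, weight is at least 14): (g) 18 (petitioner's 95 disregarded) ≥ 14 — meets.
  All elements met. The respondent retains the burden for Stage III.3.
Stage III.3 (respondent, any credible evidence, weight is at least 14): (h) 21 ≥ 14 — meets.
  All elements met at the final stage.
With every stage satisfied, the respondent prevails on this issue.
Per-issue: Issue I → respondent; Issue II → petitioner; Issue III → respondent. The petitioner must prevail on a majority of issues; overall, the respondent prevails.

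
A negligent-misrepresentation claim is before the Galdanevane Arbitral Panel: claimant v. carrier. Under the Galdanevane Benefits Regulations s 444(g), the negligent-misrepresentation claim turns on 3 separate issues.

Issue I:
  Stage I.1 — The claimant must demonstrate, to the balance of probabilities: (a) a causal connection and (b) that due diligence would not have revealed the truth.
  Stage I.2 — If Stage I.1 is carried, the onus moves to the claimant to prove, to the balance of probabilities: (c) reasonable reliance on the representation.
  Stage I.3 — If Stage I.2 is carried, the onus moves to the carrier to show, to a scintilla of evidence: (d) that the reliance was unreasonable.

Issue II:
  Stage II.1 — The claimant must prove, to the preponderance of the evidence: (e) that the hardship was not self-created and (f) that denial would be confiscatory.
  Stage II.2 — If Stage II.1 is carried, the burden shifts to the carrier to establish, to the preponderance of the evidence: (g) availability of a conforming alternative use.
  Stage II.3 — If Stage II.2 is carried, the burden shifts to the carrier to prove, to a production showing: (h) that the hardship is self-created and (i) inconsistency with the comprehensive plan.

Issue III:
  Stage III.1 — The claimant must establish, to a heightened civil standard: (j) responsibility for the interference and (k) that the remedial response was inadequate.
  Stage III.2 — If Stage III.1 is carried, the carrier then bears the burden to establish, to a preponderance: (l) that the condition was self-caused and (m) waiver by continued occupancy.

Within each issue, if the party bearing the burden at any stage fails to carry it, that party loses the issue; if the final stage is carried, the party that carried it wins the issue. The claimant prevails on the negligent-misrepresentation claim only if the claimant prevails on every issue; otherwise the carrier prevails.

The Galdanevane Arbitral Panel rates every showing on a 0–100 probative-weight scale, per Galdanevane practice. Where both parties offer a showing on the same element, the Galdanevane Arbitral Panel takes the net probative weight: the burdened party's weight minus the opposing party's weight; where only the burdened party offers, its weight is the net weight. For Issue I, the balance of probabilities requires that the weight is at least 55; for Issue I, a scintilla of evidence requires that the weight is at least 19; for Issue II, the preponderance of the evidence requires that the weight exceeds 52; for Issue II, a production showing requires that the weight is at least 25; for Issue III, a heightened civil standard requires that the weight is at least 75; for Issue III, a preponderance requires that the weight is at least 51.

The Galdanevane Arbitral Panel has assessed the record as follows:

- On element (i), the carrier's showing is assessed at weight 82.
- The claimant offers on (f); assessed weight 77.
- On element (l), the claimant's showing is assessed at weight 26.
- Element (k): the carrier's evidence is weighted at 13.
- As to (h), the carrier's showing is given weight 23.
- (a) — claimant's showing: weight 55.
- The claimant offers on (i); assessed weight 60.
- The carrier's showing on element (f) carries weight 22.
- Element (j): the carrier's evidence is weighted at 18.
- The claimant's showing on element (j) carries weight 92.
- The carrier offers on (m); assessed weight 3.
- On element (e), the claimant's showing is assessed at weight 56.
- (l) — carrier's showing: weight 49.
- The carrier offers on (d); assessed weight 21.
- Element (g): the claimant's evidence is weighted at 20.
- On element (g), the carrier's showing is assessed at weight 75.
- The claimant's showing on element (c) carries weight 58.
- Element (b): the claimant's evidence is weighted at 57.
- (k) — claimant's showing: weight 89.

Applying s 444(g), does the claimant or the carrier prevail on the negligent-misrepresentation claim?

— Issue I —
At Stage I.1 the claimant must meet the balance of probabilities (weight is at least 55): on (a) the weight is 55, ≥ 55, so (a) meets the standard; on (b) the weight is 57, which does reach 55, so (b) meets the standard.
  Stage I.1 carried; the burden remains with the claimant.
At Stage I.2 the claimant must meet the balance of probabilities (weight is at least 55): on (c) the weight is 58, ≥ 55, so (c) meets the standard.
  Stage I.2 is satisfied; the onus moves to the carrier.
At Stage I.3 the carrier must meet a scintilla of evidence (weight is at least 19): on (d) the weight is 21, which does reach 19, so (d) meets the standard.
  All elements met at the final stage.
Every stage carried; the carrier prevails on this issue.
— Issue II —
At Stage II.1 the claimant must meet the preponderance of the evidence (weight exceeds 52): on (e) the weight is 56, > 52, so (e) meets the standard; on (f) the weight is 77 less the opposing 22 gives net 55, > 52, so (f) meets the standard.
  Stage II.1 carried; the burden shifts to the carrier.
At Stage II.2 the carrier must meet the preponderance of the evidence (weight exceeds 52): on (g) the weight is 75 less the opposing 20 gives net 55, which does exceed 52, so (g) meets the standard.
  All elements met. The carrier retains the burden for Stage II.3.
At Stage II.3 the carrier must meet a production showing (weight is at least 25): on (h) the weight is 23, which does not reach 25, so (h) does not meet the standard; on (i) the weight is 82 less the opposing 60 gives net 22, < 25, so (i) does not meet the standard.
  Stage II.3 not carried; the carrier fails its burden.
The claimant prevails on this issue.
— Issue III —
At Stage III.1 the claimant must meet a heightened civil standard (weight is at least 75): on (j) the weight is 92 less the opposing 18 gives net 74, < 75, so (j) does not meet the standard; on (k) the weight is 89 less the opposing 13 gives net 76, ≥ 75, so (k) meets the standard.
  Stage III.1 not carried; the claimant fails its burden.
The analysis ends at Stage III.1; the carrier prevails on this issue.
Per-issue: Issue I → carrier; Issue II → claimant; Issue III → carrier. The claimant must prevail on every issue; overall, the carrier prevails.

carrier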